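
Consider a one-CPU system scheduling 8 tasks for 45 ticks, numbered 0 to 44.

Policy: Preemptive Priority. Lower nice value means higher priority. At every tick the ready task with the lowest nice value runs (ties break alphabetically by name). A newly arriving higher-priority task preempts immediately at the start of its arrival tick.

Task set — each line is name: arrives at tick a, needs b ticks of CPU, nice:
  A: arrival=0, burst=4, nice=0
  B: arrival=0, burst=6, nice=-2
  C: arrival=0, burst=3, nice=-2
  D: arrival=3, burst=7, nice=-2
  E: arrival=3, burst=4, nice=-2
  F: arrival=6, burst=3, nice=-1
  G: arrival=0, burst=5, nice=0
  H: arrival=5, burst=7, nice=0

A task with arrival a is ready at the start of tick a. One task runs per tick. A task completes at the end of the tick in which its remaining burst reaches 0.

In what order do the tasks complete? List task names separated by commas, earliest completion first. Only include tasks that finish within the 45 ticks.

completion order = B, C, D, E, F, A, G, H

t=0: ready={A,B,C,G} → run B
t=1: ready={A,B,C,G} → run B
t=2: ready={A,B,C,G} → run B
t=3: ready={A,B,C,D,E,G} → run B
t=4: ready={A,B,C,D,E,G} → run B
t=5: ready={A,B,C,D,E,G,H} → run B
t=6: ready={A,C,D,E,F,G,H} → run C
t=7: ready={A,C,D,E,F,G,H} → run C
t=8: ready={A,C,D,E,F,G,H} → run C
t=9: ready={A,D,E,F,G,H} → run D
t=10: ready={A,D,E,F,G,H} → run D
t=11: ready={A,D,E,F,G,H} → run D
t=12: ready={A,D,E,F,G,H} → run D
t=13: ready={A,D,E,F,G,H} → run D
t=14: ready={A,D,E,F,G,H} → run D
t=15: ready={A,D,E,F,G,H} → run D
t=16: ready={A,E,F,G,H} → run E
t=17: ready={A,E,F,G,H} → run E
t=18: ready={A,E,F,G,H} → run E
t=19: ready={A,E,F,G,H} → run E
t=20: ready={A,F,G,H} → run F
t=21: ready={A,F,G,H} → run F
t=22: ready={A,F,G,H} → run F
t=23: ready={A,G,H} → run A
t=24: ready={A,G,H} → run A
t=25: ready={A,G,H} → run A
t=26: ready={A,G,H} → run A
t=27: ready={G,H} → run G
t=28: ready={G,H} → run G
t=29: ready={G,H} → run G
t=30: ready={G,H} → run G
t=31: ready={G,H} → run G
t=32: ready={H} → run H
t=33: ready={H} → run H
t=34: ready={H} → run H
t=35: ready={H} → run H
t=36: ready={H} → run H
t=37: ready={H} → run H
t=38: ready={H} → run H
t=39: (idle)
t=40: (idle)
t=41: (idle)
t=42: (idle)
t=43: (idle)
t=44: (idle)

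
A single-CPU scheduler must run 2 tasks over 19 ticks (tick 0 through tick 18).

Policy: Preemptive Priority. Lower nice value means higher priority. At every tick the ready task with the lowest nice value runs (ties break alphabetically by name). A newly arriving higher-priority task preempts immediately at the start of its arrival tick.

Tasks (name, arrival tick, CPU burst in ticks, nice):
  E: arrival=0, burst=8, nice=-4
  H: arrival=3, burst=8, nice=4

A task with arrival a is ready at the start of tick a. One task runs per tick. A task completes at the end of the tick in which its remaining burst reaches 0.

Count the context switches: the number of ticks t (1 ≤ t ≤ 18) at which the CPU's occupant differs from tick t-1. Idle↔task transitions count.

context switches = 2

t=0: ready={E} → run E
t=1: ready={E} → run E
t=2: ready={E} → run E
t=3: ready={E,H} → run E
t=4: ready={E,H} → run E
t=5: ready={E,H} → run E
t=6: ready={E,H} → run E
t=7: ready={E,H} → run E
t=8: ready={H} → run H
t=9: ready={H} → run H
t=10: ready={H} → run H
t=11: ready={H} → run H
t=12: ready={H} → run H
t=13: ready={H} → run H
t=14: ready={H} → run H
t=15: ready={H} → run H
t=16: (idle)
t=17: (idle)
t=18: (idle)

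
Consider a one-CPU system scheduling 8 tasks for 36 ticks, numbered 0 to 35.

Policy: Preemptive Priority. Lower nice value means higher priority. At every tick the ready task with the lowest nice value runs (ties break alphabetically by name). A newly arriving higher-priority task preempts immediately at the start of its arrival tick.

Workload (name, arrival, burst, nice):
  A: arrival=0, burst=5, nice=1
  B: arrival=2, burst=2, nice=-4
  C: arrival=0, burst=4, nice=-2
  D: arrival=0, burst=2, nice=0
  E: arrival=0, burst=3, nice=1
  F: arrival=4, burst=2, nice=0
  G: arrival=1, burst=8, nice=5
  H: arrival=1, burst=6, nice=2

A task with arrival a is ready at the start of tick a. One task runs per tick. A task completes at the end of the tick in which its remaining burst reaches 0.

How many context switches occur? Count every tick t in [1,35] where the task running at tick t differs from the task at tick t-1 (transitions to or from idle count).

t=0: ready={A,C,D,E} → run C
t=1: ready={A,C,D,E,G,H} → run C
t=2: ready={A,B,C,D,E,G,H} → run B
t=3: ready={A,B,C,D,E,G,H} → run B
t=4: ready={A,C,D,E,F,G,H} → run C
t=5: ready={A,C,D,E,F,G,H} → run C
t=6: ready={A,D,E,F,G,H} → run D
t=7: ready={A,D,E,F,G,H} → run D
t=8: ready={A,E,F,G,H} → run F
t=9: ready={A,E,F,G,H} → run F
t=10: ready={A,E,G,H} → run A
t=11: ready={A,E,G,H} → run A
t=12: ready={A,E,G,H} → run A
t=13: ready={A,E,G,H} → run A
t=14: ready={A,E,G,H} → run A
t=15: ready={E,G,H} → run E
t=16: ready={E,G,H} → run E
t=17: ready={E,G,H} → run E
t=18: ready={G,H} → run H
t=19: ready={G,H} → run H
t=20: ready={G,H} → run H
t=21: ready={G,H} → run H
t=22: ready={G,H} → run H
t=23: ready={G,H} → run H
t=24: ready={G} → run G
t=25: ready={G} → run G
t=26: ready={G} → run G
t=27: ready={G} → run G
t=28: ready={G} → run G
t=29: ready={G} → run G
t=30: ready={G} → run G
t=31: ready={G} → run G
t=32: (idle)
t=33: (idle)
t=34: (idle)
t=35: (idle)

context switches = 9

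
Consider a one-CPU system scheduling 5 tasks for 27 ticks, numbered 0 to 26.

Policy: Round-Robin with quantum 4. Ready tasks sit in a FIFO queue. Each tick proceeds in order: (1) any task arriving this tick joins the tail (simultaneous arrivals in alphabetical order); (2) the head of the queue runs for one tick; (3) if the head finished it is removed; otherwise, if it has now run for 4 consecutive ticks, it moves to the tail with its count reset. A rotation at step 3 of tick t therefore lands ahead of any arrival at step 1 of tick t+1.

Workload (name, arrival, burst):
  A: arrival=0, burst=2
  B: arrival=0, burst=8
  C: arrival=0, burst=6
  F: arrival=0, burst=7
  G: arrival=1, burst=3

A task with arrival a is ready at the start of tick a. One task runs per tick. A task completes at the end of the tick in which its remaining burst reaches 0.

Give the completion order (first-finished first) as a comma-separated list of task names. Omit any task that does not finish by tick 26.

t=0: queue=[A,B,C,F] q_used=0 → run A
t=1: queue=[A,B,C,F,G] q_used=1 → run A
t=2: queue=[B,C,F,G] q_used=0 → run B
t=3: queue=[B,C,F,G] q_used=1 → run B
t=4: queue=[B,C,F,G] q_used=2 → run B
t=5: queue=[B,C,F,G] q_used=3 → run B
t=6: queue=[C,F,G,B] q_used=0 → run C
t=7: queue=[C,F,G,B] q_used=1 → run C
t=8: queue=[C,F,G,B] q_used=2 → run C
t=9: queue=[C,F,G,B] q_used=3 → run C
t=10: queue=[F,G,B,C] q_used=0 → run F
t=11: queue=[F,G,B,C] q_used=1 → run F
t=12: queue=[F,G,B,C] q_used=2 → run F
t=13: queue=[F,G,B,C] q_used=3 → run F
t=14: queue=[G,B,C,F] q_used=0 → run G
t=15: queue=[G,B,C,F] q_used=1 → run G
t=16: queue=[G,B,C,F] q_used=2 → run G
t=17: queue=[B,C,F] q_used=0 → run B
t=18: queue=[B,C,F] q_used=1 → run B
t=19: queue=[B,C,F] q_used=2 → run B
t=20: queue=[B,C,F] q_used=3 → run B
t=21: queue=[C,F] q_used=0 → run C
t=22: queue=[C,F] q_used=1 → run C
t=23: queue=[F] q_used=0 → run F
t=24: queue=[F] q_used=1 → run F
t=25: queue=[F] q_used=2 → run F
t=26: (idle)

completion order = A, G, B, C, F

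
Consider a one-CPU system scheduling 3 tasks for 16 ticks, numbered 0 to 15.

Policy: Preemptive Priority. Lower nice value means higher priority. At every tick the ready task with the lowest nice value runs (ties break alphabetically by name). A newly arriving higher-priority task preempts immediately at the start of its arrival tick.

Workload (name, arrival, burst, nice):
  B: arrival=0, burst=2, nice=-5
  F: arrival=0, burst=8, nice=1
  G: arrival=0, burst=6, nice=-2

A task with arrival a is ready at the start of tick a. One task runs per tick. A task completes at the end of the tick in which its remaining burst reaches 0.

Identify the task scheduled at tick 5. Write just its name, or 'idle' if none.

running at tick 5 = G

t=0: ready={B,F,G} → run B
t=1: ready={B,F,G} → run B
t=2: ready={F,G} → run G
t=3: ready={F,G} → run G
t=4: ready={F,G} → run G
t=5: ready={F,G} → run G
t=6: ready={F,G} → run G
t=7: ready={F,G} → run G
t=8: ready={F} → run F
t=9: ready={F} → run F
t=10: ready={F} → run F
t=11: ready={F} → run F
t=12: ready={F} → run F
t=13: ready={F} → run F
t=14: ready={F} → run F
t=15: ready={F} → run F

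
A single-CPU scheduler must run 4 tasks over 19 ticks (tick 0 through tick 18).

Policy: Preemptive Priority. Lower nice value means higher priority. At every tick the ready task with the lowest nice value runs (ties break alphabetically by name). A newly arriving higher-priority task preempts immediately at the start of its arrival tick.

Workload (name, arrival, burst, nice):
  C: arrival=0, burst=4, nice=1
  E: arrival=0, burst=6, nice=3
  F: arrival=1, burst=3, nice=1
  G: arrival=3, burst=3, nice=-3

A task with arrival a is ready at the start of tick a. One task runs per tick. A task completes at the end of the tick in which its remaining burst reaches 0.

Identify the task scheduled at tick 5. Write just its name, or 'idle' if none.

t=0: ready={C,E} → run C
t=1: ready={C,E,F} → run C
t=2: ready={C,E,F} → run C
t=3: ready={C,E,F,G} → run G
t=4: ready={C,E,F,G} → run G
t=5: ready={C,E,F,G} → run G
t=6: ready={C,E,F} → run C
t=7: ready={E,F} → run F
t=8: ready={E,F} → run F
t=9: ready={E,F} → run F
t=10: ready={E} → run E
t=11: ready={E} → run E
t=12: ready={E} → run E
t=13: ready={E} → run E
t=14: ready={E} → run E
t=15: ready={E} → run E
t=16: (idle)
t=17: (idle)
t=18: (idle)

running at tick 5 = G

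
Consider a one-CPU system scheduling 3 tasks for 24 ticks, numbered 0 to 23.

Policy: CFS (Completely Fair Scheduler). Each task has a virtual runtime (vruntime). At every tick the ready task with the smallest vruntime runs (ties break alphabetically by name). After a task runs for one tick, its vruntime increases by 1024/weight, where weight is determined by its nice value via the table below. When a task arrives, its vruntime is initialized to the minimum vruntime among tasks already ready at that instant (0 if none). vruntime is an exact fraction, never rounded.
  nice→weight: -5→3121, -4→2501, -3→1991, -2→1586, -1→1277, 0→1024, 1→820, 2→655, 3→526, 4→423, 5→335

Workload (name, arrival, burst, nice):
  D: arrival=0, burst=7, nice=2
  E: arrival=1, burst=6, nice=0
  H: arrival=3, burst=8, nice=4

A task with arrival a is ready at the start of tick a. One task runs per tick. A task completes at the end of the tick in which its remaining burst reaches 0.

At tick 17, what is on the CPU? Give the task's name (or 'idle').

t=0: vr[D=0] → run D
t=1: vr[D=1024/655 E=1024/655] → run D
t=2: vr[D=2048/655 E=1024/655] → run E
t=3: vr[D=2048/655 E=1679/655 H=1679/655] → run E
t=4: vr[D=2048/655 E=2334/655 H=1679/655] → run H
t=5: vr[D=2048/655 E=2334/655 H=1380937/277065] → run D
t=6: vr[D=3072/655 E=2334/655 H=1380937/277065] → run E
t=7: vr[D=3072/655 E=2989/655 H=1380937/277065] → run E
t=8: vr[D=3072/655 E=3644/655 H=1380937/277065] → run D
t=9: vr[D=4096/655 E=3644/655 H=1380937/277065] → run H
t=10: vr[D=4096/655 E=3644/655 H=2051657/277065] → run E
t=11: vr[D=4096/655 E=4299/655 H=2051657/277065] → run D
t=12: vr[D=1024/131 E=4299/655 H=2051657/277065] → run E
t=13: vr[D=1024/131 H=2051657/277065] → run H
t=14: vr[D=1024/131 H=907459/92355] → run D
t=15: vr[D=6144/655 H=907459/92355] → run D
t=16: vr[H=907459/92355] → run H
t=17: vr[H=3393097/277065] → run H
t=18: vr[H=4063817/277065] → run H
t=19: vr[H=1578179/92355] → run H
t=20: vr[H=5405257/277065] → run H
t=21: (idle)
t=22: (idle)
t=23: (idle)

running at tick 17 = H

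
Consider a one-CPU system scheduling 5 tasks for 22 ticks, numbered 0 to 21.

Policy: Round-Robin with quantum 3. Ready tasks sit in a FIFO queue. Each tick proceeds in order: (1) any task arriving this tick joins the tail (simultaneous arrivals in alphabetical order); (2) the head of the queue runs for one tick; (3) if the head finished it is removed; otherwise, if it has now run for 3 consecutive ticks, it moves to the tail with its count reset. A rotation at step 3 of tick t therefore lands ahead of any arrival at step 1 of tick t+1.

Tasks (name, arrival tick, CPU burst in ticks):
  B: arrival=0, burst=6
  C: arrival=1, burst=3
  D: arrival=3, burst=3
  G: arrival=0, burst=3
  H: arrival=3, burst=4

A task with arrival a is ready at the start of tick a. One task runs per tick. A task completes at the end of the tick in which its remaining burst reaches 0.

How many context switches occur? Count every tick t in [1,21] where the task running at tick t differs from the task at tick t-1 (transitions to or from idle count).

t=0: queue=[B,G] q_used=0 → run B
t=1: queue=[B,G,C] q_used=1 → run B
t=2: queue=[B,G,C] q_used=2 → run B
t=3: queue=[G,C,B,D,H] q_used=0 → run G
t=4: queue=[G,C,B,D,H] q_used=1 → run G
t=5: queue=[G,C,B,D,H] q_used=2 → run G
t=6: queue=[C,B,D,H] q_used=0 → run C
t=7: queue=[C,B,D,H] q_used=1 → run C
t=8: queue=[C,B,D,H] q_used=2 → run C
t=9: queue=[B,D,H] q_used=0 → run B
t=10: queue=[B,D,H] q_used=1 → run B
t=11: queue=[B,D,H] q_used=2 → run B
t=12: queue=[D,H] q_used=0 → run D
t=13: queue=[D,H] q_used=1 → run D
t=14: queue=[D,H] q_used=2 → run D
t=15: queue=[H] q_used=0 → run H
t=16: queue=[H] q_used=1 → run H
t=17: queue=[H] q_used=2 → run H
t=18: queue=[H] q_used=0 → run H
t=19: (idle)
t=20: (idle)
t=21: (idle)

context switches = 6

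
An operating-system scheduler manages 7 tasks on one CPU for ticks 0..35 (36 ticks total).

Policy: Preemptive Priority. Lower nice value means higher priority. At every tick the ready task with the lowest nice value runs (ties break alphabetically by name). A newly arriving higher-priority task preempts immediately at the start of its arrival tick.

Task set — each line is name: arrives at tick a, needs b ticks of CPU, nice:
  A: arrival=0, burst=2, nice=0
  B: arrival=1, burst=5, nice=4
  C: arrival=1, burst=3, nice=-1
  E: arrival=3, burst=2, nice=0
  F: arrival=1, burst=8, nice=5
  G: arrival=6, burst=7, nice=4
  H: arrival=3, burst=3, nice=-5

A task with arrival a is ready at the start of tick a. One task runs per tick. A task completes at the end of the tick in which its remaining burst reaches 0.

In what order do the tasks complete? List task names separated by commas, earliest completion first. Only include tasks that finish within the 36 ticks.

t=0: ready={A} → run A
t=1: ready={A,B,C,F} → run C
t=2: ready={A,B,C,F} → run C
t=3: ready={A,B,C,E,F,H} → run H
t=4: ready={A,B,C,E,F,H} → run H
t=5: ready={A,B,C,E,F,H} → run H
t=6: ready={A,B,C,E,F,G} → run C
t=7: ready={A,B,E,F,G} → run A
t=8: ready={B,E,F,G} → run E
t=9: ready={B,E,F,G} → run E
t=10: ready={B,F,G} → run B
t=11: ready={B,F,G} → run B
t=12: ready={B,F,G} → run B
t=13: ready={B,F,G} → run B
t=14: ready={B,F,G} → run B
t=15: ready={F,G} → run G
t=16: ready={F,G} → run G
t=17: ready={F,G} → run G
t=18: ready={F,G} → run G
t=19: ready={F,G} → run G
t=20: ready={F,G} → run G
t=21: ready={F,G} → run G
t=22: ready={F} → run F
t=23: ready={F} → run F
t=24: ready={F} → run F
t=25: ready={F} → run F
t=26: ready={F} → run F
t=27: ready={F} → run F
t=28: ready={F} → run F
t=29: ready={F} → run F
t=30: (idle)
t=31: (idle)
t=32: (idle)
t=33: (idle)
t=34: (idle)
t=35: (idle)

completion order = H, C, A, E, B, G, F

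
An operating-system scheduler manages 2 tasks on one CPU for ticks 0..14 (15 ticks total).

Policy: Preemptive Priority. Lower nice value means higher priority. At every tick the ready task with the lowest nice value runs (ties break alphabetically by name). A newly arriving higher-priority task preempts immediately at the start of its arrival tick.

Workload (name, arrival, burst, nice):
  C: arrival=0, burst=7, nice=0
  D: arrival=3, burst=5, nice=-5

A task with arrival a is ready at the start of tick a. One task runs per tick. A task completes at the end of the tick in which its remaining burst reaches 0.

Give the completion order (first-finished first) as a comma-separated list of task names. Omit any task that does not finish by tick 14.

t=0: ready={C} → run C
t=1: ready={C} → run C
t=2: ready={C} → run C
t=3: ready={C,D} → run D
t=4: ready={C,D} → run D
t=5: ready={C,D} → run D
t=6: ready={C,D} → run D
t=7: ready={C,D} → run D
t=8: ready={C} → run C
t=9: ready={C} → run C
t=10: ready={C} → run C
t=11: ready={C} → run C
t=12: (idle)
t=13: (idle)
t=14: (idle)

completion order = D, C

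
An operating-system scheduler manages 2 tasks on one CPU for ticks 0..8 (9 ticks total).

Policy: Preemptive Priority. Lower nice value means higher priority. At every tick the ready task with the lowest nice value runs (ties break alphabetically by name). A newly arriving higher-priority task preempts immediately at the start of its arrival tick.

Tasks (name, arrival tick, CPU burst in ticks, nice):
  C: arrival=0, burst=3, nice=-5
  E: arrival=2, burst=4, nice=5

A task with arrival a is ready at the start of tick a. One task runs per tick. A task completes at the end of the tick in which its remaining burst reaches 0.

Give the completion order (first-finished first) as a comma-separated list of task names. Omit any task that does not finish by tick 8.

completion order = C, E

t=0: ready={C} → run C
t=1: ready={C} → run C
t=2: ready={C,E} → run C
t=3: ready={E} → run E
t=4: ready={E} → run E
t=5: ready={E} → run E
t=6: ready={E} → run E
t=7: (idle)
t=8: (idle)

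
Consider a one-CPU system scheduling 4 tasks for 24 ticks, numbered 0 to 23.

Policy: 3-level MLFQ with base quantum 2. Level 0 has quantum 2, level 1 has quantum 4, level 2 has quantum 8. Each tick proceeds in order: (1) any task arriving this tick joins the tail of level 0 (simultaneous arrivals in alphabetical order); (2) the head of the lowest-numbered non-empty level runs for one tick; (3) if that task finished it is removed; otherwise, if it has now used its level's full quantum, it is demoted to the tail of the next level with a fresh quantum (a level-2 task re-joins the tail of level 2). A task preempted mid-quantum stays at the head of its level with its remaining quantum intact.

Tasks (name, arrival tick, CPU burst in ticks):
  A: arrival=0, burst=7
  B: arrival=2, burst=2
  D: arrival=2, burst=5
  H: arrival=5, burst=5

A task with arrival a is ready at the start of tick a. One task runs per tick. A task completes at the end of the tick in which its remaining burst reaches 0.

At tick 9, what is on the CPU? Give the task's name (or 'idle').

running at tick 9 = A

t=0: L0/L1/L2 = A/-/- → run A
t=1: L0/L1/L2 = A/-/- → run A
t=2: L0/L1/L2 = BD/A/- → run B
t=3: L0/L1/L2 = BD/A/- → run B
t=4: L0/L1/L2 = D/A/- → run D
t=5: L0/L1/L2 = DH/A/- → run D
t=6: L0/L1/L2 = H/AD/- → run H
t=7: L0/L1/L2 = H/AD/- → run H
t=8: L0/L1/L2 = -/ADH/- → run A
t=9: L0/L1/L2 = -/ADH/- → run A
t=10: L0/L1/L2 = -/ADH/- → run A
t=11: L0/L1/L2 = -/ADH/- → run A
t=12: L0/L1/L2 = -/DH/A → run D
t=13: L0/L1/L2 = -/DH/A → run D
t=14: L0/L1/L2 = -/DH/A → run D
t=15: L0/L1/L2 = -/H/A → run H
t=16: L0/L1/L2 = -/H/A → run H
t=17: L0/L1/L2 = -/H/A → run H
t=18: L0/L1/L2 = -/-/A → run A
t=19: (idle)
t=20: (idle)
t=21: (idle)
t=22: (idle)
t=23: (idle)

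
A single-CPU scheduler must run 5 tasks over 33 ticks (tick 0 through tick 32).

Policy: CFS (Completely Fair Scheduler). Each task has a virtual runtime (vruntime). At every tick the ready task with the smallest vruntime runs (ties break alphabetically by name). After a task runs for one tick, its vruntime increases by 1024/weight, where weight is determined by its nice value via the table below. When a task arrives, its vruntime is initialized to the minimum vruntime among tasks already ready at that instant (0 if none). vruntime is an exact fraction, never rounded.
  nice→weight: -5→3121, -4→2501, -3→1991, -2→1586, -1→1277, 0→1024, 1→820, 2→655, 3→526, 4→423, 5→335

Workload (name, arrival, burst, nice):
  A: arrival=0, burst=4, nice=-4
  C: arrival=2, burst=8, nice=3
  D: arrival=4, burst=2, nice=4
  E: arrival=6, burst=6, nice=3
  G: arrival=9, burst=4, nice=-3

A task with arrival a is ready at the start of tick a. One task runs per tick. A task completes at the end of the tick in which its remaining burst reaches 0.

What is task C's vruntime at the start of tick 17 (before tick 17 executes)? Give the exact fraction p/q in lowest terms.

t=0: vr[A=0] → run A
t=1: vr[A=1024/2501] → run A
t=2: vr[A=2048/2501 C=2048/2501] → run A
t=3: vr[A=3072/2501 C=2048/2501] → run C
t=4: vr[A=3072/2501 C=1819136/657763 D=3072/2501] → run A
t=5: vr[C=1819136/657763 D=3072/2501] → run D
t=6: vr[C=1819136/657763 D=3860480/1057923 E=1819136/657763] → run C
t=7: vr[C=3099648/657763 D=3860480/1057923 E=1819136/657763] → run E
t=8: vr[C=3099648/657763 D=3860480/1057923 E=3099648/657763] → run D
t=9: vr[C=3099648/657763 E=3099648/657763 G=3099648/657763] → run C
t=10: vr[C=4380160/657763 E=3099648/657763 G=3099648/657763] → run E
t=11: vr[C=4380160/657763 E=4380160/657763 G=3099648/657763] → run G
t=12: vr[C=4380160/657763 E=4380160/657763 G=6844948480/1309606133] → run G
t=13: vr[C=4380160/657763 E=4380160/657763 G=7518497792/1309606133] → run G
t=14: vr[C=4380160/657763 E=4380160/657763 G=8192047104/1309606133] → run G
t=15: vr[C=4380160/657763 E=4380160/657763] → run C
t=16: vr[C=5660672/657763 E=4380160/657763] → run E
t=17: vr[C=5660672/657763 E=5660672/657763] → run C
t=18: vr[C=6941184/657763 E=5660672/657763] → run E
t=19: vr[C=6941184/657763 E=6941184/657763] → run C
t=20: vr[C=8221696/657763 E=6941184/657763] → run E
t=21: vr[C=8221696/657763 E=8221696/657763] → run C
t=22: vr[C=9502208/657763 E=8221696/657763] → run E
t=23: vr[C=9502208/657763] → run C
t=24: (idle)
t=25: (idle)
t=26: (idle)
t=27: (idle)
t=28: (idle)
t=29: (idle)
t=30: (idle)
t=31: (idle)
t=32: (idle)

vruntime(C, start of tick 17) = 5660672/657763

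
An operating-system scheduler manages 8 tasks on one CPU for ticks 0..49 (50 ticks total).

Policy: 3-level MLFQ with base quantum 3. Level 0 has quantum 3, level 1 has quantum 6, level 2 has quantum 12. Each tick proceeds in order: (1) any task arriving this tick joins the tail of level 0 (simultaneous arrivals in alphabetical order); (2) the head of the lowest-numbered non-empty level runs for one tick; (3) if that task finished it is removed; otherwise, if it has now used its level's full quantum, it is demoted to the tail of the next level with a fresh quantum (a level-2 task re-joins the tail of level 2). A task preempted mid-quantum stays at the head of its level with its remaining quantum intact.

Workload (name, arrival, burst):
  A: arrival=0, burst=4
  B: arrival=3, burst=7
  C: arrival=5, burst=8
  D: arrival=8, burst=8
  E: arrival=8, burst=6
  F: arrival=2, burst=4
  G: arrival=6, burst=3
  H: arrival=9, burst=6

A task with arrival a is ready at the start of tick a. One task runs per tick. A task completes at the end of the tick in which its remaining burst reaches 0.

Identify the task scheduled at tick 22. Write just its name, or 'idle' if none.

t=0: L0/L1/L2 = A/-/- → run A
t=1: L0/L1/L2 = A/-/- → run A
t=2: L0/L1/L2 = AF/-/- → run A
t=3: L0/L1/L2 = FB/A/- → run F
t=4: L0/L1/L2 = FB/A/- → run F
t=5: L0/L1/L2 = FBC/A/- → run F
t=6: L0/L1/L2 = BCG/AF/- → run B
t=7: L0/L1/L2 = BCG/AF/- → run B
t=8: L0/L1/L2 = BCGDE/AF/- → run B
t=9: L0/L1/L2 = CGDEH/AFB/- → run C
t=10: L0/L1/L2 = CGDEH/AFB/- → run C
t=11: L0/L1/L2 = CGDEH/AFB/- → run C
t=12: L0/L1/L2 = GDEH/AFBC/- → run G
t=13: L0/L1/L2 = GDEH/AFBC/- → run G
t=14: L0/L1/L2 = GDEH/AFBC/- → run G
t=15: L0/L1/L2 = DEH/AFBC/- → run D
t=16: L0/L1/L2 = DEH/AFBC/- → run D
t=17: L0/L1/L2 = DEH/AFBC/- → run D
t=18: L0/L1/L2 = EH/AFBCD/- → run E
t=19: L0/L1/L2 = EH/AFBCD/- → run E
t=20: L0/L1/L2 = EH/AFBCD/- → run E
t=21: L0/L1/L2 = H/AFBCDE/- → run H
t=22: L0/L1/L2 = H/AFBCDE/- → run H
t=23: L0/L1/L2 = H/AFBCDE/- → run H
t=24: L0/L1/L2 = -/AFBCDEH/- → run A
t=25: L0/L1/L2 = -/FBCDEH/- → run F
t=26: L0/L1/L2 = -/BCDEH/- → run B
t=27: L0/L1/L2 = -/BCDEH/- → run B
t=28: L0/L1/L2 = -/BCDEH/- → run B
t=29: L0/L1/L2 = -/BCDEH/- → run B
t=30: L0/L1/L2 = -/CDEH/- → run C
t=31: L0/L1/L2 = -/CDEH/- → run C
t=32: L0/L1/L2 = -/CDEH/- → run C
t=33: L0/L1/L2 = -/CDEH/- → run C
t=34: L0/L1/L2 = -/CDEH/- → run C
t=35: L0/L1/L2 = -/DEH/- → run D
t=36: L0/L1/L2 = -/DEH/- → run D
t=37: L0/L1/L2 = -/DEH/- → run D
t=38: L0/L1/L2 = -/DEH/- → run D
t=39: L0/L1/L2 = -/DEH/- → run D
t=40: L0/L1/L2 = -/EH/- → run E
t=41: L0/L1/L2 = -/EH/- → run E
t=42: L0/L1/L2 = -/EH/- → run E
t=43: L0/L1/L2 = -/H/- → run H
t=44: L0/L1/L2 = -/H/- → run H
t=45: L0/L1/L2 = -/H/- → run H
t=46: (idle)
t=47: (idle)
t=48: (idle)
t=49: (idle)

running at tick 22 = H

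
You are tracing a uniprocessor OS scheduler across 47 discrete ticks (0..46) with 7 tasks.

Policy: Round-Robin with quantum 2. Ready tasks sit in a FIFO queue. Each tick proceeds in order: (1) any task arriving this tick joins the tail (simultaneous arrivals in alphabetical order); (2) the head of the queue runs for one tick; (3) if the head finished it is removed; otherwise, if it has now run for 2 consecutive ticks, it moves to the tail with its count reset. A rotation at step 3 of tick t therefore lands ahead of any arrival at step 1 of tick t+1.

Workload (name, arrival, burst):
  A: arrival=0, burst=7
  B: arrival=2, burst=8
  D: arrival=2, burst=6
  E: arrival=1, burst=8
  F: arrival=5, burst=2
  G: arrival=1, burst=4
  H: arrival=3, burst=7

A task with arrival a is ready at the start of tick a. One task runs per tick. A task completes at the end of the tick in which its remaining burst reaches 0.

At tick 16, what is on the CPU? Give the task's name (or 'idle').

t=0: queue=[A] q_used=0 → run A
t=1: queue=[A,E,G] q_used=1 → run A
t=2: queue=[E,G,A,B,D] q_used=0 → run E
t=3: queue=[E,G,A,B,D,H] q_used=1 → run E
t=4: queue=[G,A,B,D,H,E] q_used=0 → run G
t=5: queue=[G,A,B,D,H,E,F] q_used=1 → run G
t=6: queue=[A,B,D,H,E,F,G] q_used=0 → run A
t=7: queue=[A,B,D,H,E,F,G] q_used=1 → run A
t=8: queue=[B,D,H,E,F,G,A] q_used=0 → run B
t=9: queue=[B,D,H,E,F,G,A] q_used=1 → run B
t=10: queue=[D,H,E,F,G,A,B] q_used=0 → run D
t=11: queue=[D,H,E,F,G,A,B] q_used=1 → run D
t=12: queue=[H,E,F,G,A,B,D] q_used=0 → run H
t=13: queue=[H,E,F,G,A,B,D] q_used=1 → run H
t=14: queue=[E,F,G,A,B,D,H] q_used=0 → run E
t=15: queue=[E,F,G,A,B,D,H] q_used=1 → run E
t=16: queue=[F,G,A,B,D,H,E] q_used=0 → run F
t=17: queue=[F,G,A,B,D,H,E] q_used=1 → run F
t=18: queue=[G,A,B,D,H,E] q_used=0 → run G
t=19: queue=[G,A,B,D,H,E] q_used=1 → run G
t=20: queue=[A,B,D,H,E] q_used=0 → run A
t=21: queue=[A,B,D,H,E] q_used=1 → run A
t=22: queue=[B,D,H,E,A] q_used=0 → run B
t=23: queue=[B,D,H,E,A] q_used=1 → run B
t=24: queue=[D,H,E,A,B] q_used=0 → run D
t=25: queue=[D,H,E,A,B] q_used=1 → run D
t=26: queue=[H,E,A,B,D] q_used=0 → run H
t=27: queue=[H,E,A,B,D] q_used=1 → run H
t=28: queue=[E,A,B,D,H] q_used=0 → run E
t=29: queue=[E,A,B,D,H] q_used=1 → run E
t=30: queue=[A,B,D,H,E] q_used=0 → run A
t=31: queue=[B,D,H,E] q_used=0 → run B
t=32: queue=[B,D,H,E] q_used=1 → run B
t=33: queue=[D,H,E,B] q_used=0 → run D
t=34: queue=[D,H,E,B] q_used=1 → run D
t=35: queue=[H,E,B] q_used=0 → run H
t=36: queue=[H,E,B] q_used=1 → run H
t=37: queue=[E,B,H] q_used=0 → run E
t=38: queue=[E,B,H] q_used=1 → run E
t=39: queue=[B,H] q_used=0 → run B
t=40: queue=[B,H] q_used=1 → run B
t=41: queue=[H] q_used=0 → run H
t=42: (idle)
t=43: (idle)
t=44: (idle)
t=45: (idle)
t=46: (idle)

running at tick 16 = F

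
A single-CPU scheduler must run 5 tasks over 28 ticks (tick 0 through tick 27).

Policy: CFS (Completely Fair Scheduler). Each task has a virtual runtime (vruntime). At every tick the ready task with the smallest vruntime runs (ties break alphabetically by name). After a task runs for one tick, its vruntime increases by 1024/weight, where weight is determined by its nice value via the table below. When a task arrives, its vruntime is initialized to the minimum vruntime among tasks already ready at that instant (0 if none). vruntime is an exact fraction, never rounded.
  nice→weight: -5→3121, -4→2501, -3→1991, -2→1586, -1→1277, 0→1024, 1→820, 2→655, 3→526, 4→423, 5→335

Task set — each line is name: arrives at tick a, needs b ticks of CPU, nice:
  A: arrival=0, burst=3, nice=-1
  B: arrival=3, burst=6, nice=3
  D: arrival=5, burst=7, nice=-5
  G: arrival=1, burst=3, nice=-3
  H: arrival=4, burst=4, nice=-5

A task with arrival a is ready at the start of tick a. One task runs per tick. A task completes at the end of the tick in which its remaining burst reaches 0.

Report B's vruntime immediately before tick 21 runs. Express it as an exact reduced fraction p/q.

vruntime(B, start of tick 21) = 6087165952/668679341

t=0: vr[A=0] → run A
t=1: vr[A=1024/1277 G=1024/1277] → run A
t=2: vr[A=2048/1277 G=1024/1277] → run G
t=3: vr[A=2048/1277 B=3346432/2542507 G=3346432/2542507] → run B
t=4: vr[A=2048/1277 B=2181875200/668679341 G=3346432/2542507 H=3346432/2542507] → run G
t=5: vr[A=2048/1277 B=2181875200/668679341 D=3346432/2542507 G=4654080/2542507 H=3346432/2542507] → run D
t=6: vr[A=2048/1277 B=2181875200/668679341 D=13047741440/7935164347 G=4654080/2542507 H=3346432/2542507] → run H
t=7: vr[A=2048/1277 B=2181875200/668679341 D=13047741440/7935164347 G=4654080/2542507 H=13047741440/7935164347] → run A
t=8: vr[B=2181875200/668679341 D=13047741440/7935164347 G=4654080/2542507 H=13047741440/7935164347] → run D
t=9: vr[B=2181875200/668679341 D=15651268608/7935164347 G=4654080/2542507 H=13047741440/7935164347] → run H
t=10: vr[B=2181875200/668679341 D=15651268608/7935164347 G=4654080/2542507 H=15651268608/7935164347] → run G
t=11: vr[B=2181875200/668679341 D=15651268608/7935164347 H=15651268608/7935164347] → run D
t=12: vr[B=2181875200/668679341 D=18254795776/7935164347 H=15651268608/7935164347] → run H
t=13: vr[B=2181875200/668679341 D=18254795776/7935164347 H=18254795776/7935164347] → run D
t=14: vr[B=2181875200/668679341 D=20858322944/7935164347 H=18254795776/7935164347] → run H
t=15: vr[B=2181875200/668679341 D=20858322944/7935164347] → run D
t=16: vr[B=2181875200/668679341 D=23461850112/7935164347] → run D
t=17: vr[B=2181875200/668679341 D=26065377280/7935164347] → run B
t=18: vr[B=3483638784/668679341 D=26065377280/7935164347] → run D
t=19: vr[B=3483638784/668679341] → run B
t=20: vr[B=4785402368/668679341] → run B
t=21: vr[B=6087165952/668679341] → run B
t=22: vr[B=7388929536/668679341] → run B
t=23: (idle)
t=24: (idle)
t=25: (idle)
t=26: (idle)
t=27: (idle)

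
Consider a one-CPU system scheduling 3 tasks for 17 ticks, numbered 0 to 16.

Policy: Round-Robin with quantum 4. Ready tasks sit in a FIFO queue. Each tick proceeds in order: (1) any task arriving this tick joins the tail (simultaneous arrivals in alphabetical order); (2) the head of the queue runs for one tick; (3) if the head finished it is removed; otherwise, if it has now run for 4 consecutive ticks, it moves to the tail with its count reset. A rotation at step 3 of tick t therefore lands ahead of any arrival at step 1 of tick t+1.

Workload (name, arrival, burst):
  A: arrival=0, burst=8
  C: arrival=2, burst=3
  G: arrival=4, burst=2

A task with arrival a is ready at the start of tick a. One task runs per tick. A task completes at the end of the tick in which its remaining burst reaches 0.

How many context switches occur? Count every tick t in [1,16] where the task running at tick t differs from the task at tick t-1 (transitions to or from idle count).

context switches = 4

t=0: queue=[A] q_used=0 → run A
t=1: queue=[A] q_used=1 → run A
t=2: queue=[A,C] q_used=2 → run A
t=3: queue=[A,C] q_used=3 → run A
t=4: queue=[C,A,G] q_used=0 → run C
t=5: queue=[C,A,G] q_used=1 → run C
t=6: queue=[C,A,G] q_used=2 → run C
t=7: queue=[A,G] q_used=0 → run A
t=8: queue=[A,G] q_used=1 → run A
t=9: queue=[A,G] q_used=2 → run A
t=10: queue=[A,G] q_used=3 → run A
t=11: queue=[G] q_used=0 → run G
t=12: queue=[G] q_used=1 → run G
t=13: (idle)
t=14: (idle)
t=15: (idle)
t=16: (idle)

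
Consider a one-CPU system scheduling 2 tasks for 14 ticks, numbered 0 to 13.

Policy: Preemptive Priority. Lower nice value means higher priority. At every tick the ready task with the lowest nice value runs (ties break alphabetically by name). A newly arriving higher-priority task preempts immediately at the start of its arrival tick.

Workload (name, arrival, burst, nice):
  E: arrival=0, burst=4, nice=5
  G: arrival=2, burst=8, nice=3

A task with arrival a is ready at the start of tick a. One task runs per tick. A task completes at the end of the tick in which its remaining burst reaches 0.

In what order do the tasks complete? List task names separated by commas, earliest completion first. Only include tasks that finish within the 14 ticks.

t=0: ready={E} → run E
t=1: ready={E} → run E
t=2: ready={E,G} → run G
t=3: ready={E,G} → run G
t=4: ready={E,G} → run G
t=5: ready={E,G} → run G
t=6: ready={E,G} → run G
t=7: ready={E,G} → run G
t=8: ready={E,G} → run G
t=9: ready={E,G} → run G
t=10: ready={E} → run E
t=11: ready={E} → run E
t=12: (idle)
t=13: (idle)

completion order = G, E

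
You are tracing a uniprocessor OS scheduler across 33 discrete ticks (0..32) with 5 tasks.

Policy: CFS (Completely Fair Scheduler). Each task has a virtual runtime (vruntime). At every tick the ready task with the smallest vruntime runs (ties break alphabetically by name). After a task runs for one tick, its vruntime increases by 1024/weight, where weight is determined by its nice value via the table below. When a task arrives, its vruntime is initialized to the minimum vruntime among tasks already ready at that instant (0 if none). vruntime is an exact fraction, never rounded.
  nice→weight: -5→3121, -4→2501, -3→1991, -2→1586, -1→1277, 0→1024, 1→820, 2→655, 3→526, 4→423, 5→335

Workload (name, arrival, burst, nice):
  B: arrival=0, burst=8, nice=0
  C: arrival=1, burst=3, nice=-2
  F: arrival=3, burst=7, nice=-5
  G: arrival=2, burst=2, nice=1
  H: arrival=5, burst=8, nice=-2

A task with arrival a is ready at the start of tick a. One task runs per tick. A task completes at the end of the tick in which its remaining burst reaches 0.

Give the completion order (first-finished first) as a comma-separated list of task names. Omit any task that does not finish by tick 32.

t=0: vr[B=0] → run B
t=1: vr[B=1 C=1] → run B
t=2: vr[B=2 C=1 G=1] → run C
t=3: vr[B=2 C=1305/793 F=1 G=1] → run F
t=4: vr[B=2 C=1305/793 F=4145/3121 G=1] → run G
t=5: vr[B=2 C=1305/793 F=4145/3121 G=461/205 H=4145/3121] → run F
t=6: vr[B=2 C=1305/793 F=5169/3121 G=461/205 H=4145/3121] → run H
t=7: vr[B=2 C=1305/793 F=5169/3121 G=461/205 H=4884937/2474953] → run C
t=8: vr[B=2 C=1817/793 F=5169/3121 G=461/205 H=4884937/2474953] → run F
t=9: vr[B=2 C=1817/793 F=6193/3121 G=461/205 H=4884937/2474953] → run H
t=10: vr[B=2 C=1817/793 F=6193/3121 G=461/205 H=6482889/2474953] → run F
t=11: vr[B=2 C=1817/793 F=7217/3121 G=461/205 H=6482889/2474953] → run B
t=12: vr[B=3 C=1817/793 F=7217/3121 G=461/205 H=6482889/2474953] → run G
t=13: vr[B=3 C=1817/793 F=7217/3121 H=6482889/2474953] → run C
t=14: vr[B=3 F=7217/3121 H=6482889/2474953] → run F
t=15: vr[B=3 F=8241/3121 H=6482889/2474953] → run H
t=16: vr[B=3 F=8241/3121 H=8080841/2474953] → run F
t=17: vr[B=3 F=9265/3121 H=8080841/2474953] → run F
t=18: vr[B=3 H=8080841/2474953] → run B
t=19: vr[B=4 H=8080841/2474953] → run H
t=20: vr[B=4 H=9678793/2474953] → run H
t=21: vr[B=4 H=11276745/2474953] → run B
t=22: vr[B=5 H=11276745/2474953] → run H
t=23: vr[B=5 H=12874697/2474953] → run B
t=24: vr[B=6 H=12874697/2474953] → run H
t=25: vr[B=6 H=14472649/2474953] → run H
t=26: vr[B=6] → run B
t=27: vr[B=7] → run B
t=28: (idle)
t=29: (idle)
t=30: (idle)
t=31: (idle)
t=32: (idle)

completion order = G, C, F, H, B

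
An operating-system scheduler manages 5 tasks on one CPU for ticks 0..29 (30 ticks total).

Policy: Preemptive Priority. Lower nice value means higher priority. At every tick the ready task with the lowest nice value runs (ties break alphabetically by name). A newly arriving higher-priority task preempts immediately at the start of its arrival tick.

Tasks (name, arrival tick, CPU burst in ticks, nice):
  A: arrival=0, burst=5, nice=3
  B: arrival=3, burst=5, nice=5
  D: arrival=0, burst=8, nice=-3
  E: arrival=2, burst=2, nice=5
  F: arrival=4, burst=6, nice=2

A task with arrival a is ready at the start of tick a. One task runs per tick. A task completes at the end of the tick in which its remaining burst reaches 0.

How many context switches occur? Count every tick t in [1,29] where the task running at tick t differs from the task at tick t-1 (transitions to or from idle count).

context switches = 5

t=0: ready={A,D} → run D
t=1: ready={A,D} → run D
t=2: ready={A,D,E} → run D
t=3: ready={A,B,D,E} → run D
t=4: ready={A,B,D,E,F} → run D
t=5: ready={A,B,D,E,F} → run D
t=6: ready={A,B,D,E,F} → run D
t=7: ready={A,B,D,E,F} → run D
t=8: ready={A,B,E,F} → run F
t=9: ready={A,B,E,F} → run F
t=10: ready={A,B,E,F} → run F
t=11: ready={A,B,E,F} → run F
t=12: ready={A,B,E,F} → run F
t=13: ready={A,B,E,F} → run F
t=14: ready={A,B,E} → run A
t=15: ready={A,B,E} → run A
t=16: ready={A,B,E} → run A
t=17: ready={A,B,E} → run A
t=18: ready={A,B,E} → run A
t=19: ready={B,E} → run B
t=20: ready={B,E} → run B
t=21: ready={B,E} → run B
t=22: ready={B,E} → run B
t=23: ready={B,E} → run B
t=24: ready={E} → run E
t=25: ready={E} → run E
t=26: (idle)
t=27: (idle)
t=28: (idle)
t=29: (idle)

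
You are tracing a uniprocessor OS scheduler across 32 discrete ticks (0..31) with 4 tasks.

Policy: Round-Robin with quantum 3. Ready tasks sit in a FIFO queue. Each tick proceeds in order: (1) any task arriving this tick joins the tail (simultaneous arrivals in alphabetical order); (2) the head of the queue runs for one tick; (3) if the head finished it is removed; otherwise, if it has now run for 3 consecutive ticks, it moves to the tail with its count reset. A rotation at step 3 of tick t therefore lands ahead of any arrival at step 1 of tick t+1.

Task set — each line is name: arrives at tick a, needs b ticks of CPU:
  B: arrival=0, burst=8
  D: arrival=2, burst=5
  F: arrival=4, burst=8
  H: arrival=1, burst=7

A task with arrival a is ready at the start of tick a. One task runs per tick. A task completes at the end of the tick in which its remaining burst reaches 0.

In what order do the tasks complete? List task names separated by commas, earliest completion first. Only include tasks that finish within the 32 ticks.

completion order = D, B, H, F

t=0: queue=[B] q_used=0 → run B
t=1: queue=[B,H] q_used=1 → run B
t=2: queue=[B,H,D] q_used=2 → run B
t=3: queue=[H,D,B] q_used=0 → run H
t=4: queue=[H,D,B,F] q_used=1 → run H
t=5: queue=[H,D,B,F] q_used=2 → run H
t=6: queue=[D,B,F,H] q_used=0 → run D
t=7: queue=[D,B,F,H] q_used=1 → run D
t=8: queue=[D,B,F,H] q_used=2 → run D
t=9: queue=[B,F,H,D] q_used=0 → run B
t=10: queue=[B,F,H,D] q_used=1 → run B
t=11: queue=[B,F,H,D] q_used=2 → run B
t=12: queue=[F,H,D,B] q_used=0 → run F
t=13: queue=[F,H,D,B] q_used=1 → run F
t=14: queue=[F,H,D,B] q_used=2 → run F
t=15: queue=[H,D,B,F] q_used=0 → run H
t=16: queue=[H,D,B,F] q_used=1 → run H
t=17: queue=[H,D,B,F] q_used=2 → run H
t=18: queue=[D,B,F,H] q_used=0 → run D
t=19: queue=[D,B,F,H] q_used=1 → run D
t=20: queue=[B,F,H] q_used=0 → run B
t=21: queue=[B,F,H] q_used=1 → run B
t=22: queue=[F,H] q_used=0 → run F
t=23: queue=[F,H] q_used=1 → run F
t=24: queue=[F,H] q_used=2 → run F
t=25: queue=[H,F] q_used=0 → run H
t=26: queue=[F] q_used=0 → run F
t=27: queue=[F] q_used=1 → run F
t=28: (idle)
t=29: (idle)
t=30: (idle)
t=31: (idle)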